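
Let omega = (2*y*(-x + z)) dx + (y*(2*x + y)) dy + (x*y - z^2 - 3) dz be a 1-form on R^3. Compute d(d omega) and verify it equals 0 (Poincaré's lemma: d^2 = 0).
d(d omega) = 0

Step 1: d omega = sum_{i<j} (∂f_j/∂x_i - ∂f_i/∂x_j) dx_i ∧ dx_j:
  coeff of dx ∧ dy: 2*x + 2*y - 2*z
  coeff of dx ∧ dz: -y
  coeff of dy ∧ dz: x
Step 2: Apply d again to each 2-form coefficient. The only possible 3-form in R^3 is dx ∧ dy ∧ dz, with coefficient
  ∂(coeff of dy∧dz)/∂x - ∂(coeff of dx∧dz)/∂y + ∂(coeff of dx∧dy)/∂z
  = ∂/∂x (x) - ∂/∂y (-y) + ∂/∂z (2*x + 2*y - 2*z).
Each of these terms simplifies to sums of mixed partials that cancel in pairs. The result is 0 (by equality of mixed partials for smooth functions — Schwarz / Clairaut).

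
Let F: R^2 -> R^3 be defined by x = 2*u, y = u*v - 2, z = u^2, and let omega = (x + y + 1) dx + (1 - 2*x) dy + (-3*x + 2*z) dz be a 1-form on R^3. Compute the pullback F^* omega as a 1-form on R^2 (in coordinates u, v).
F^* omega = (4*u^3 - 12*u^2 - 2*u*v + 4*u + v - 2) du + (u*(1 - 4*u)) dv

Using F^*(f dg) = (f ∘ F) d(g ∘ F), substitute each coordinate x_i by F_i(u, v) in f_i, and replace dx_i by d F_i = (∂F_i/∂u) du + (∂F_i/∂v) dv.
  For the x component: f_1(F) = u*v + 2*u - 1; d F_1 = (2) du + (0) dv
  For the y component: f_2(F) = 1 - 4*u; d F_2 = (v) du + (u) dv
  For the z component: f_3(F) = 2*u*(u - 3); d F_3 = (2*u) du + (0) dv
Combining and collecting du, dv coefficients:
  coeff of du: 4*u^3 - 12*u^2 - 2*u*v + 4*u + v - 2
  coeff of dv: u*(1 - 4*u)
F^* omega = (4*u^3 - 12*u^2 - 2*u*v + 4*u + v - 2) du + (u*(1 - 4*u)) dv.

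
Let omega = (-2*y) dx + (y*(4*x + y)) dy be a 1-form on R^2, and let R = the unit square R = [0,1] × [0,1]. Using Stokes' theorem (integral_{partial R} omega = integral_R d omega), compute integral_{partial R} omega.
integral_(partial R) omega = 4

Stokes: integral_partial_R omega = integral_R d omega with d omega = (∂Q/∂x - ∂P/∂y) dx ∧ dy.
  ∂Q/∂x = 4*y
  ∂P/∂y = -2
  integrand = ∂Q/∂x - ∂P/∂y = 4*y + 2.
Integrating over R: integral_0^1 integral_0^1 (4*y + 2) dx dy = 4.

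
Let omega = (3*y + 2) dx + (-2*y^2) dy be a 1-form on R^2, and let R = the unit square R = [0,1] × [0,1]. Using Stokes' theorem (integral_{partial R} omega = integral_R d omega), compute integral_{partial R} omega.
integral_(partial R) omega = -3

Stokes: integral_partial_R omega = integral_R d omega with d omega = (∂Q/∂x - ∂P/∂y) dx ∧ dy.
  ∂Q/∂x = 0
  ∂P/∂y = 3
  integrand = ∂Q/∂x - ∂P/∂y = -3.
Integrating over R: integral_0^1 integral_0^1 (-3) dx dy = -3.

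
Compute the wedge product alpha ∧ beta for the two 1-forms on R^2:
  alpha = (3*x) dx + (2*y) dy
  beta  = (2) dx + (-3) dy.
alpha ∧ beta = (-9*x - 4*y) dx ∧ dy

Distribute the wedge, using dx_i ∧ dx_j = -dx_j ∧ dx_i and dx_i ∧ dx_i = 0. For each pair (i, j) with i < j, the coefficient of dx_i ∧ dx_j in alpha ∧ beta is (alpha_i * beta_j - alpha_j * beta_i). Collecting: alpha ∧ beta = (-9*x - 4*y) dx ∧ dy.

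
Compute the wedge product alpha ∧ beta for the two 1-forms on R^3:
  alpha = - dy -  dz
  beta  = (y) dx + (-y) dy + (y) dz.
alpha ∧ beta = (y) dx ∧ dy + (-2*y) dy ∧ dz + (y) dx ∧ dz

Distribute the wedge, using dx_i ∧ dx_j = -dx_j ∧ dx_i and dx_i ∧ dx_i = 0. For each pair (i, j) with i < j, the coefficient of dx_i ∧ dx_j in alpha ∧ beta is (alpha_i * beta_j - alpha_j * beta_i). Collecting: alpha ∧ beta = (y) dx ∧ dy + (-2*y) dy ∧ dz + (y) dx ∧ dz.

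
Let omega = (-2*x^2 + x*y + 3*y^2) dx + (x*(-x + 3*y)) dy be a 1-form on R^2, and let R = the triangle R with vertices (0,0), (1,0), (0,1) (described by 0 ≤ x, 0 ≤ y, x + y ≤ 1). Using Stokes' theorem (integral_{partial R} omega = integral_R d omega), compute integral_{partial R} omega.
integral_(partial R) omega = -1

Stokes: integral_partial_R omega = integral_R d omega with d omega = (∂Q/∂x - ∂P/∂y) dx ∧ dy.
  ∂Q/∂x = -2*x + 3*y
  ∂P/∂y = x + 6*y
  integrand = ∂Q/∂x - ∂P/∂y = -3*x - 3*y.
Integrating over R: integral_0^1 integral_0^{1-x} (-3*x - 3*y) dy dx = -1.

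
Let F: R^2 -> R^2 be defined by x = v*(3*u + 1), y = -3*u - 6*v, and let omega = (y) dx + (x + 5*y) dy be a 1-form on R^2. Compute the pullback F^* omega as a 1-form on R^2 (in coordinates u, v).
F^* omega = (-18*u*v + 45*u - 18*v^2 + 87*v) du + (-9*u^2 - 36*u*v + 87*u + 168*v) dv

Using F^*(f dg) = (f ∘ F) d(g ∘ F), substitute each coordinate x_i by F_i(u, v) in f_i, and replace dx_i by d F_i = (∂F_i/∂u) du + (∂F_i/∂v) dv.
  For the x component: f_1(F) = -3*u - 6*v; d F_1 = (3*v) du + (3*u + 1) dv
  For the y component: f_2(F) = 3*u*v - 15*u - 29*v; d F_2 = (-3) du + (-6) dv
Combining and collecting du, dv coefficients:
  coeff of du: -18*u*v + 45*u - 18*v^2 + 87*v
  coeff of dv: -9*u^2 - 36*u*v + 87*u + 168*v
F^* omega = (-18*u*v + 45*u - 18*v^2 + 87*v) du + (-9*u^2 - 36*u*v + 87*u + 168*v) dv.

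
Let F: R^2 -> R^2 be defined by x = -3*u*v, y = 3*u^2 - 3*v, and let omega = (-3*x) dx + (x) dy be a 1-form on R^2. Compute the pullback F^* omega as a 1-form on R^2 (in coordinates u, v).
F^* omega = (9*u*v*(-2*u - 3*v)) du + (9*u*v*(1 - 3*u)) dv

Using F^*(f dg) = (f ∘ F) d(g ∘ F), substitute each coordinate x_i by F_i(u, v) in f_i, and replace dx_i by d F_i = (∂F_i/∂u) du + (∂F_i/∂v) dv.
  For the x component: f_1(F) = 9*u*v; d F_1 = (-3*v) du + (-3*u) dv
  For the y component: f_2(F) = -3*u*v; d F_2 = (6*u) du + (-3) dv
Combining and collecting du, dv coefficients:
  coeff of du: 9*u*v*(-2*u - 3*v)
  coeff of dv: 9*u*v*(1 - 3*u)
F^* omega = (9*u*v*(-2*u - 3*v)) du + (9*u*v*(1 - 3*u)) dv.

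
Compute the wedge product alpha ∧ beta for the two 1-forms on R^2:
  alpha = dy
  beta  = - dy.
alpha ∧ beta = 0

Distribute the wedge, using dx_i ∧ dx_j = -dx_j ∧ dx_i and dx_i ∧ dx_i = 0. For each pair (i, j) with i < j, the coefficient of dx_i ∧ dx_j in alpha ∧ beta is (alpha_i * beta_j - alpha_j * beta_i). Collecting: alpha ∧ beta = 0.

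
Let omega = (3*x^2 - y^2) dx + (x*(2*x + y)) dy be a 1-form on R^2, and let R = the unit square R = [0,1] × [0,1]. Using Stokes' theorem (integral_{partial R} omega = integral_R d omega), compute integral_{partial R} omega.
integral_(partial R) omega = 7/2

Stokes: integral_partial_R omega = integral_R d omega with d omega = (∂Q/∂x - ∂P/∂y) dx ∧ dy.
  ∂Q/∂x = 4*x + y
  ∂P/∂y = -2*y
  integrand = ∂Q/∂x - ∂P/∂y = 4*x + 3*y.
Integrating over R: integral_0^1 integral_0^1 (4*x + 3*y) dx dy = 7/2.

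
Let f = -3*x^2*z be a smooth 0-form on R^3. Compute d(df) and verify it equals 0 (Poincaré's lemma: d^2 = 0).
d(df) = 0

Step 1: df = sum_i (∂f/∂x_i) dx_i = (-6*x*z) dx + (0) dy + (-3*x^2) dz.
Step 2: Apply d again. Using the 1-form formula, the coefficient of dx ∧ dy in d(df) is ∂^2 f/∂x ∂y - ∂^2 f/∂y ∂x = (0) - (0) = 0 (equality of mixed partials for smooth f).
Similarly for dx ∧ dz and dy ∧ dz — all coefficients vanish. So d(df) = 0.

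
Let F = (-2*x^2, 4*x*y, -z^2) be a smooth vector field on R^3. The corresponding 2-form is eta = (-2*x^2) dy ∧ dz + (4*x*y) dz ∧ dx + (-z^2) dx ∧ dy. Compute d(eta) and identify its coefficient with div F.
d(eta) = (-2*z) dx ∧ dy ∧ dz; div F = -2*z

For a 2-form in R^3 of the form above, applying d gives a 3-form with coefficient ∂P/∂x + ∂Q/∂y + ∂R/∂z:
  ∂P/∂x = -4*x
  ∂Q/∂y = 4*x
  ∂R/∂z = -2*z
Sum = -2*z, which is exactly div F.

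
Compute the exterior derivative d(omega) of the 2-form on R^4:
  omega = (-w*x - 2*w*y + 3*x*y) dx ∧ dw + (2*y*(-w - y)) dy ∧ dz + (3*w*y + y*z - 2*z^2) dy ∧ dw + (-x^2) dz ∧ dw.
d(omega) = (2*w - 3*x) dx ∧ dy ∧ dw + (-3*y + 4*z) dy ∧ dz ∧ dw + (-2*x) dx ∧ dz ∧ dw

For a 2-form omega = sum_{i<j} g_{ij} dx_i ∧ dx_j, the exterior derivative is
  d(omega) = sum_{i<j} d(g_{ij}) ∧ dx_i ∧ dx_j = sum_{i<j, k} (∂g_{ij}/∂x_k) dx_k ∧ dx_i ∧ dx_j.
Expand each term, using dx_k ∧ dx_i ∧ dx_j = sgn(permutation) dx_{(a)} ∧ dx_{(b)} ∧ dx_{(c)} with (a < b < c) sorted:
  d(-w*x - 2*w*y + 3*x*y) includes (∂/∂y)(-w*x - 2*w*y + 3*x*y) dy = (-2*w + 3*x) dy, which multiplied by dx ∧ dw gives (2*w - 3*x) dx ∧ dy ∧ dw
  d(2*y*(-w - y)) includes (∂/∂w)(2*y*(-w - y)) dw = (-2*y) dw, which multiplied by dy ∧ dz gives (-2*y) dy ∧ dz ∧ dw
  d(3*w*y + y*z - 2*z^2) includes (∂/∂z)(3*w*y + y*z - 2*z^2) dz = (y - 4*z) dz, which multiplied by dy ∧ dw gives (-y + 4*z) dy ∧ dz ∧ dw
  d(-x^2) includes (∂/∂x)(-x^2) dx = (-2*x) dx, which multiplied by dz ∧ dw gives (-2*x) dx ∧ dz ∧ dw
Collecting like 3-forms: d(omega) = (2*w - 3*x) dx ∧ dy ∧ dw + (-3*y + 4*z) dy ∧ dz ∧ dw + (-2*x) dx ∧ dz ∧ dw.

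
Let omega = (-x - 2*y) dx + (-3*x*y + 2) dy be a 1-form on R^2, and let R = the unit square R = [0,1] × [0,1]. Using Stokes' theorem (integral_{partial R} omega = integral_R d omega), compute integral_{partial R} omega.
integral_(partial R) omega = 1/2

Stokes: integral_partial_R omega = integral_R d omega with d omega = (∂Q/∂x - ∂P/∂y) dx ∧ dy.
  ∂Q/∂x = -3*y
  ∂P/∂y = -2
  integrand = ∂Q/∂x - ∂P/∂y = 2 - 3*y.
Integrating over R: integral_0^1 integral_0^1 (2 - 3*y) dx dy = 1/2.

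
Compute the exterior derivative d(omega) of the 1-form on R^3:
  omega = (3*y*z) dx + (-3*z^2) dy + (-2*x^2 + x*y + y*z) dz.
d(omega) = (-3*z) dx ∧ dy + (-4*x - 2*y) dx ∧ dz + (x + 7*z) dy ∧ dz

For a 1-form omega = sum_i f_i dx_i, the exterior derivative is
  d(omega) = sum_{i < j} (∂f_j/∂x_i - ∂f_i/∂x_j) dx_i ∧ dx_j.
  coefficient of dx ∧ dy: ∂f_2/∂x - ∂f_1/∂y = ∂(-3*z^2)/∂x - ∂(3*y*z)/∂y = -3*z
  coefficient of dx ∧ dz: ∂f_3/∂x - ∂f_1/∂z = ∂(-2*x^2 + x*y + y*z)/∂x - ∂(3*y*z)/∂z = -4*x - 2*y
  coefficient of dy ∧ dz: ∂f_3/∂y - ∂f_2/∂z = ∂(-2*x^2 + x*y + y*z)/∂y - ∂(-3*z^2)/∂z = x + 7*z
Assembling: d(omega) = (-3*z) dx ∧ dy + (-4*x - 2*y) dx ∧ dz + (x + 7*z) dy ∧ dz.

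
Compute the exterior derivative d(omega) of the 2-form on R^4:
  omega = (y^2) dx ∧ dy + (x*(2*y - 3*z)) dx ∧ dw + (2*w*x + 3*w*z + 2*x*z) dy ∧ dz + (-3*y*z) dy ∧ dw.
d(omega) = (-2*x) dx ∧ dy ∧ dw + (3*x) dx ∧ dz ∧ dw + (2*w + 2*z) dx ∧ dy ∧ dz + (2*x + 3*y + 3*z) dy ∧ dz ∧ dw

For a 2-form omega = sum_{i<j} g_{ij} dx_i ∧ dx_j, the exterior derivative is
  d(omega) = sum_{i<j} d(g_{ij}) ∧ dx_i ∧ dx_j = sum_{i<j, k} (∂g_{ij}/∂x_k) dx_k ∧ dx_i ∧ dx_j.
Expand each term, using dx_k ∧ dx_i ∧ dx_j = sgn(permutation) dx_{(a)} ∧ dx_{(b)} ∧ dx_{(c)} with (a < b < c) sorted:
  d(x*(2*y - 3*z)) includes (∂/∂y)(x*(2*y - 3*z)) dy = (2*x) dy, which multiplied by dx ∧ dw gives (-2*x) dx ∧ dy ∧ dw
  d(x*(2*y - 3*z)) includes (∂/∂z)(x*(2*y - 3*z)) dz = (-3*x) dz, which multiplied by dx ∧ dw gives (3*x) dx ∧ dz ∧ dw
  d(2*w*x + 3*w*z + 2*x*z) includes (∂/∂x)(2*w*x + 3*w*z + 2*x*z) dx = (2*w + 2*z) dx, which multiplied by dy ∧ dz gives (2*w + 2*z) dx ∧ dy ∧ dz
  d(2*w*x + 3*w*z + 2*x*z) includes (∂/∂w)(2*w*x + 3*w*z + 2*x*z) dw = (2*x + 3*z) dw, which multiplied by dy ∧ dz gives (2*x + 3*z) dy ∧ dz ∧ dw
  d(-3*y*z) includes (∂/∂z)(-3*y*z) dz = (-3*y) dz, which multiplied by dy ∧ dw gives (3*y) dy ∧ dz ∧ dw
Collecting like 3-forms: d(omega) = (-2*x) dx ∧ dy ∧ dw + (3*x) dx ∧ dz ∧ dw + (2*w + 2*z) dx ∧ dy ∧ dz + (2*x + 3*y + 3*z) dy ∧ dz ∧ dw.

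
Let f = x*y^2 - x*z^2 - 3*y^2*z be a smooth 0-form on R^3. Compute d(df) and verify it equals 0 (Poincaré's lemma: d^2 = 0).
d(df) = 0

Step 1: df = sum_i (∂f/∂x_i) dx_i = (y^2 - z^2) dx + (2*y*(x - 3*z)) dy + (-2*x*z - 3*y^2) dz.
Step 2: Apply d again. Using the 1-form formula, the coefficient of dx ∧ dy in d(df) is ∂^2 f/∂x ∂y - ∂^2 f/∂y ∂x = (2*y) - (2*y) = 0 (equality of mixed partials for smooth f).
Similarly for dx ∧ dz and dy ∧ dz — all coefficients vanish. So d(df) = 0.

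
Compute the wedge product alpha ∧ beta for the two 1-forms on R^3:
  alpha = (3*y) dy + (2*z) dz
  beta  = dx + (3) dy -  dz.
alpha ∧ beta = (-3*y) dx ∧ dy + (-3*y - 6*z) dy ∧ dz + (-2*z) dx ∧ dz

Distribute the wedge, using dx_i ∧ dx_j = -dx_j ∧ dx_i and dx_i ∧ dx_i = 0. For each pair (i, j) with i < j, the coefficient of dx_i ∧ dx_j in alpha ∧ beta is (alpha_i * beta_j - alpha_j * beta_i). Collecting: alpha ∧ beta = (-3*y) dx ∧ dy + (-3*y - 6*z) dy ∧ dz + (-2*z) dx ∧ dz.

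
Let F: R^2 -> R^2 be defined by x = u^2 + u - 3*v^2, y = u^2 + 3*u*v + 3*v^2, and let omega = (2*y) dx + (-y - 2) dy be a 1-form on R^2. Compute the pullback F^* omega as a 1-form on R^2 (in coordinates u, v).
F^* omega = (2*u^3 + 3*u^2*v + 2*u^2 - 3*u*v^2 + 6*u*v - 4*u - 9*v^3 + 6*v^2 - 6*v) du + (-3*u^3 - 27*u^2*v - 63*u*v^2 - 6*u - 54*v^3 - 12*v) dv

Using F^*(f dg) = (f ∘ F) d(g ∘ F), substitute each coordinate x_i by F_i(u, v) in f_i, and replace dx_i by d F_i = (∂F_i/∂u) du + (∂F_i/∂v) dv.
  For the x component: f_1(F) = 2*u^2 + 6*u*v + 6*v^2; d F_1 = (2*u + 1) du + (-6*v) dv
  For the y component: f_2(F) = -u^2 - 3*u*v - 3*v^2 - 2; d F_2 = (2*u + 3*v) du + (3*u + 6*v) dv
Combining and collecting du, dv coefficients:
  coeff of du: 2*u^3 + 3*u^2*v + 2*u^2 - 3*u*v^2 + 6*u*v - 4*u - 9*v^3 + 6*v^2 - 6*v
  coeff of dv: -3*u^3 - 27*u^2*v - 63*u*v^2 - 6*u - 54*v^3 - 12*v
F^* omega = (2*u^3 + 3*u^2*v + 2*u^2 - 3*u*v^2 + 6*u*v - 4*u - 9*v^3 + 6*v^2 - 6*v) du + (-3*u^3 - 27*u^2*v - 63*u*v^2 - 6*u - 54*v^3 - 12*v) dv.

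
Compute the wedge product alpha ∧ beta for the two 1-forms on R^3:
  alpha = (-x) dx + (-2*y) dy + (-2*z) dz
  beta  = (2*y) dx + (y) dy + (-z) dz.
alpha ∧ beta = (y*(-x + 4*y)) dx ∧ dy + (z*(x + 4*y)) dx ∧ dz + (4*y*z) dy ∧ dz

Distribute the wedge, using dx_i ∧ dx_j = -dx_j ∧ dx_i and dx_i ∧ dx_i = 0. For each pair (i, j) with i < j, the coefficient of dx_i ∧ dx_j in alpha ∧ beta is (alpha_i * beta_j - alpha_j * beta_i). Collecting: alpha ∧ beta = (y*(-x + 4*y)) dx ∧ dy + (z*(x + 4*y)) dx ∧ dz + (4*y*z) dy ∧ dz.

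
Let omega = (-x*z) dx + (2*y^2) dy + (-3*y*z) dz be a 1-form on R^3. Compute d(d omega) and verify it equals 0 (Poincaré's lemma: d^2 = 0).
d(d omega) = 0

Step 1: d omega = sum_{i<j} (∂f_j/∂x_i - ∂f_i/∂x_j) dx_i ∧ dx_j:
  coeff of dx ∧ dy: 0
  coeff of dx ∧ dz: x
  coeff of dy ∧ dz: -3*z
Step 2: Apply d again to each 2-form coefficient. The only possible 3-form in R^3 is dx ∧ dy ∧ dz, with coefficient
  ∂(coeff of dy∧dz)/∂x - ∂(coeff of dx∧dz)/∂y + ∂(coeff of dx∧dy)/∂z
  = ∂/∂x (-3*z) - ∂/∂y (x) + ∂/∂z (0).
Each of these terms simplifies to sums of mixed partials that cancel in pairs. The result is 0 (by equality of mixed partials for smooth functions — Schwarz / Clairaut).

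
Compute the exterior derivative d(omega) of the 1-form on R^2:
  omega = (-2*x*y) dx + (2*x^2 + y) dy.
d(omega) = (6*x) dx ∧ dy

For a 1-form omega = sum_i f_i dx_i, the exterior derivative is
  d(omega) = sum_{i < j} (∂f_j/∂x_i - ∂f_i/∂x_j) dx_i ∧ dx_j.
  coefficient of dx ∧ dy: ∂f_2/∂x - ∂f_1/∂y = ∂(2*x^2 + y)/∂x - ∂(-2*x*y)/∂y = 6*x
Assembling: d(omega) = (6*x) dx ∧ dy.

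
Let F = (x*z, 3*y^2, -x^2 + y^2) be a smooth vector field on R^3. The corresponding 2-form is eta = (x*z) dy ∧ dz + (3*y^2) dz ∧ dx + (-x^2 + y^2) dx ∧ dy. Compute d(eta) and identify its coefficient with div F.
d(eta) = (6*y + z) dx ∧ dy ∧ dz; div F = 6*y + z

For a 2-form in R^3 of the form above, applying d gives a 3-form with coefficient ∂P/∂x + ∂Q/∂y + ∂R/∂z:
  ∂P/∂x = z
  ∂Q/∂y = 6*y
  ∂R/∂z = 0
Sum = 6*y + z, which is exactly div F.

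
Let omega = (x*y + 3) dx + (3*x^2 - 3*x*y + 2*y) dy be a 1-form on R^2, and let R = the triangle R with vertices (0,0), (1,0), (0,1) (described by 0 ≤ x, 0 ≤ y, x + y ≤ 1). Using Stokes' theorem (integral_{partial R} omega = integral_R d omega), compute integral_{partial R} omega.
integral_(partial R) omega = 1/3

Stokes: integral_partial_R omega = integral_R d omega with d omega = (∂Q/∂x - ∂P/∂y) dx ∧ dy.
  ∂Q/∂x = 6*x - 3*y
  ∂P/∂y = x
  integrand = ∂Q/∂x - ∂P/∂y = 5*x - 3*y.
Integrating over R: integral_0^1 integral_0^{1-x} (5*x - 3*y) dy dx = 1/3.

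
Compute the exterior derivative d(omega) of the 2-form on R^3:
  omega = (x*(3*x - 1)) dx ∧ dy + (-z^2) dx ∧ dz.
d(omega) = 0

For a 2-form omega = sum_{i<j} g_{ij} dx_i ∧ dx_j, the exterior derivative is
  d(omega) = sum_{i<j} d(g_{ij}) ∧ dx_i ∧ dx_j = sum_{i<j, k} (∂g_{ij}/∂x_k) dx_k ∧ dx_i ∧ dx_j.
Expand each term, using dx_k ∧ dx_i ∧ dx_j = sgn(permutation) dx_{(a)} ∧ dx_{(b)} ∧ dx_{(c)} with (a < b < c) sorted:

Collecting like 3-forms: d(omega) = 0.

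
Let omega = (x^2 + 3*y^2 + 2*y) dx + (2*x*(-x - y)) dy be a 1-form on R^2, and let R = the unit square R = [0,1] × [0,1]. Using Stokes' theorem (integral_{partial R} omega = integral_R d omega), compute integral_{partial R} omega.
integral_(partial R) omega = -8

Stokes: integral_partial_R omega = integral_R d omega with d omega = (∂Q/∂x - ∂P/∂y) dx ∧ dy.
  ∂Q/∂x = -4*x - 2*y
  ∂P/∂y = 6*y + 2
  integrand = ∂Q/∂x - ∂P/∂y = -4*x - 8*y - 2.
Integrating over R: integral_0^1 integral_0^1 (-4*x - 8*y - 2) dx dy = -8.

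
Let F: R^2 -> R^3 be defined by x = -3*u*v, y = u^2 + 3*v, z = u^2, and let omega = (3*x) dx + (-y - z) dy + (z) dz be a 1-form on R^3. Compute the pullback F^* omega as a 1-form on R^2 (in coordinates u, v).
F^* omega = (u*(-2*u^2 + 27*v^2 - 6*v)) du + (27*u^2*v - 6*u^2 - 9*v) dv

Using F^*(f dg) = (f ∘ F) d(g ∘ F), substitute each coordinate x_i by F_i(u, v) in f_i, and replace dx_i by d F_i = (∂F_i/∂u) du + (∂F_i/∂v) dv.
  For the x component: f_1(F) = -9*u*v; d F_1 = (-3*v) du + (-3*u) dv
  For the y component: f_2(F) = -2*u^2 - 3*v; d F_2 = (2*u) du + (3) dv
  For the z component: f_3(F) = u^2; d F_3 = (2*u) du + (0) dv
Combining and collecting du, dv coefficients:
  coeff of du: u*(-2*u^2 + 27*v^2 - 6*v)
  coeff of dv: 27*u^2*v - 6*u^2 - 9*v
F^* omega = (u*(-2*u^2 + 27*v^2 - 6*v)) du + (27*u^2*v - 6*u^2 - 9*v) dv.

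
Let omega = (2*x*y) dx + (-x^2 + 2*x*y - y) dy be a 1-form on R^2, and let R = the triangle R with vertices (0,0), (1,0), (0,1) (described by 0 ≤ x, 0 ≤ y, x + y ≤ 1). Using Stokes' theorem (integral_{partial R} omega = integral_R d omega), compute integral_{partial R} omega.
integral_(partial R) omega = -1/3

Stokes: integral_partial_R omega = integral_R d omega with d omega = (∂Q/∂x - ∂P/∂y) dx ∧ dy.
  ∂Q/∂x = -2*x + 2*y
  ∂P/∂y = 2*x
  integrand = ∂Q/∂x - ∂P/∂y = -4*x + 2*y.
Integrating over R: integral_0^1 integral_0^{1-x} (-4*x + 2*y) dy dx = -1/3.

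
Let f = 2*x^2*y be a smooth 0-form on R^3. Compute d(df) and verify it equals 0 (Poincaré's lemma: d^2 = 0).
d(df) = 0

Step 1: df = sum_i (∂f/∂x_i) dx_i = (4*x*y) dx + (2*x^2) dy + (0) dz.
Step 2: Apply d again. Using the 1-form formula, the coefficient of dx ∧ dy in d(df) is ∂^2 f/∂x ∂y - ∂^2 f/∂y ∂x = (4*x) - (4*x) = 0 (equality of mixed partials for smooth f).
Similarly for dx ∧ dz and dy ∧ dz — all coefficients vanish. So d(df) = 0.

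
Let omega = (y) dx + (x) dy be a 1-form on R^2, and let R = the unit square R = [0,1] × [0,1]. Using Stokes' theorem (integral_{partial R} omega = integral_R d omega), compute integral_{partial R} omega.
integral_(partial R) omega = 0

Stokes: integral_partial_R omega = integral_R d omega with d omega = (∂Q/∂x - ∂P/∂y) dx ∧ dy.
  ∂Q/∂x = 1
  ∂P/∂y = 1
  integrand = ∂Q/∂x - ∂P/∂y = 0.
Integrating over R: integral_0^1 integral_0^1 (0) dx dy = 0.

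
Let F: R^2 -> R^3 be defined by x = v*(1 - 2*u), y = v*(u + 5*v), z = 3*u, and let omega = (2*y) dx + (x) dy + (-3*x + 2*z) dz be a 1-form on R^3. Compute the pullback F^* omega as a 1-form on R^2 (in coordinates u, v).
F^* omega = (-6*u*v^2 + 18*u*v + 18*u - 20*v^3 + v^2 - 9*v) du + (v*(-6*u^2 - 40*u*v + 3*u + 20*v)) dv

Using F^*(f dg) = (f ∘ F) d(g ∘ F), substitute each coordinate x_i by F_i(u, v) in f_i, and replace dx_i by d F_i = (∂F_i/∂u) du + (∂F_i/∂v) dv.
  For the x component: f_1(F) = 2*v*(u + 5*v); d F_1 = (-2*v) du + (1 - 2*u) dv
  For the y component: f_2(F) = v*(1 - 2*u); d F_2 = (v) du + (u + 10*v) dv
  For the z component: f_3(F) = 6*u*v + 6*u - 3*v; d F_3 = (3) du + (0) dv
Combining and collecting du, dv coefficients:
  coeff of du: -6*u*v^2 + 18*u*v + 18*u - 20*v^3 + v^2 - 9*v
  coeff of dv: v*(-6*u^2 - 40*u*v + 3*u + 20*v)
F^* omega = (-6*u*v^2 + 18*u*v + 18*u - 20*v^3 + v^2 - 9*v) du + (v*(-6*u^2 - 40*u*v + 3*u + 20*v)) dv.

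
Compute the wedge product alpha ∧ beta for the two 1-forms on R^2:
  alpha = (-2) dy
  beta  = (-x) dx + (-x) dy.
alpha ∧ beta = (-2*x) dx ∧ dy

Distribute the wedge, using dx_i ∧ dx_j = -dx_j ∧ dx_i and dx_i ∧ dx_i = 0. For each pair (i, j) with i < j, the coefficient of dx_i ∧ dx_j in alpha ∧ beta is (alpha_i * beta_j - alpha_j * beta_i). Collecting: alpha ∧ beta = (-2*x) dx ∧ dy.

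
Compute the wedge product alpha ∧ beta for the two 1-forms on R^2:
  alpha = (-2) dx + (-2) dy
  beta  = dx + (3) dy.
alpha ∧ beta = (-4) dx ∧ dy

Distribute the wedge, using dx_i ∧ dx_j = -dx_j ∧ dx_i and dx_i ∧ dx_i = 0. For each pair (i, j) with i < j, the coefficient of dx_i ∧ dx_j in alpha ∧ beta is (alpha_i * beta_j - alpha_j * beta_i). Collecting: alpha ∧ beta = (-4) dx ∧ dy.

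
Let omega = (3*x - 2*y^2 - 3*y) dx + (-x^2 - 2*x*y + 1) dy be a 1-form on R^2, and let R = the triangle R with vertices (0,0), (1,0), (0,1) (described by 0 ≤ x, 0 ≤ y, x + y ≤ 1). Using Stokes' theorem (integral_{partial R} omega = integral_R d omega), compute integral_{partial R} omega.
integral_(partial R) omega = 3/2

Stokes: integral_partial_R omega = integral_R d omega with d omega = (∂Q/∂x - ∂P/∂y) dx ∧ dy.
  ∂Q/∂x = -2*x - 2*y
  ∂P/∂y = -4*y - 3
  integrand = ∂Q/∂x - ∂P/∂y = -2*x + 2*y + 3.
Integrating over R: integral_0^1 integral_0^{1-x} (-2*x + 2*y + 3) dy dx = 3/2.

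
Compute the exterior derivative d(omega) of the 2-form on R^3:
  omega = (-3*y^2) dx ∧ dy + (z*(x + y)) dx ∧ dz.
d(omega) = (-z) dx ∧ dy ∧ dz

For a 2-form omega = sum_{i<j} g_{ij} dx_i ∧ dx_j, the exterior derivative is
  d(omega) = sum_{i<j} d(g_{ij}) ∧ dx_i ∧ dx_j = sum_{i<j, k} (∂g_{ij}/∂x_k) dx_k ∧ dx_i ∧ dx_j.
Expand each term, using dx_k ∧ dx_i ∧ dx_j = sgn(permutation) dx_{(a)} ∧ dx_{(b)} ∧ dx_{(c)} with (a < b < c) sorted:
  d(z*(x + y)) includes (∂/∂y)(z*(x + y)) dy = (z) dy, which multiplied by dx ∧ dz gives (-z) dx ∧ dy ∧ dz
Collecting like 3-forms: d(omega) = (-z) dx ∧ dy ∧ dz.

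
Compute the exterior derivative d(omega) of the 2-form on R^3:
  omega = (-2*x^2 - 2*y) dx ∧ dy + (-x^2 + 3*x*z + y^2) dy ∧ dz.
d(omega) = (-2*x + 3*z) dx ∧ dy ∧ dz

For a 2-form omega = sum_{i<j} g_{ij} dx_i ∧ dx_j, the exterior derivative is
  d(omega) = sum_{i<j} d(g_{ij}) ∧ dx_i ∧ dx_j = sum_{i<j, k} (∂g_{ij}/∂x_k) dx_k ∧ dx_i ∧ dx_j.
Expand each term, using dx_k ∧ dx_i ∧ dx_j = sgn(permutation) dx_{(a)} ∧ dx_{(b)} ∧ dx_{(c)} with (a < b < c) sorted:
  d(-x^2 + 3*x*z + y^2) includes (∂/∂x)(-x^2 + 3*x*z + y^2) dx = (-2*x + 3*z) dx, which multiplied by dy ∧ dz gives (-2*x + 3*z) dx ∧ dy ∧ dz
Collecting like 3-forms: d(omega) = (-2*x + 3*z) dx ∧ dy ∧ dz.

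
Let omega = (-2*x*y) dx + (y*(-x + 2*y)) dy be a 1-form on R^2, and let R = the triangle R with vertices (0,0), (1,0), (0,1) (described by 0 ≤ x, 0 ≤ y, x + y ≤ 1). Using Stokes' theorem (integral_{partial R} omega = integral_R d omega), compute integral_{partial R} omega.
integral_(partial R) omega = 1/6

Stokes: integral_partial_R omega = integral_R d omega with d omega = (∂Q/∂x - ∂P/∂y) dx ∧ dy.
  ∂Q/∂x = -y
  ∂P/∂y = -2*x
  integrand = ∂Q/∂x - ∂P/∂y = 2*x - y.
Integrating over R: integral_0^1 integral_0^{1-x} (2*x - y) dy dx = 1/6.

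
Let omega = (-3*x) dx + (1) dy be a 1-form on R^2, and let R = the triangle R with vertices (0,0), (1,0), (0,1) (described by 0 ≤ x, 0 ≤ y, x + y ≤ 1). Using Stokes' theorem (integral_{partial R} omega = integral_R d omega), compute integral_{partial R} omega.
integral_(partial R) omega = 0

Stokes: integral_partial_R omega = integral_R d omega with d omega = (∂Q/∂x - ∂P/∂y) dx ∧ dy.
  ∂Q/∂x = 0
  ∂P/∂y = 0
  integrand = ∂Q/∂x - ∂P/∂y = 0.
Integrating over R: integral_0^1 integral_0^{1-x} (0) dy dx = 0.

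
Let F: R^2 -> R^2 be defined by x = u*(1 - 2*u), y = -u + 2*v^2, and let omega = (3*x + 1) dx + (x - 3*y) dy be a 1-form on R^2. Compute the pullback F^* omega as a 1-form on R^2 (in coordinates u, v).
F^* omega = (24*u^3 - 16*u^2 - 5*u + 6*v^2 + 1) du + (8*v*(-u^2 + 2*u - 3*v^2)) dv

Using F^*(f dg) = (f ∘ F) d(g ∘ F), substitute each coordinate x_i by F_i(u, v) in f_i, and replace dx_i by d F_i = (∂F_i/∂u) du + (∂F_i/∂v) dv.
  For the x component: f_1(F) = -6*u^2 + 3*u + 1; d F_1 = (1 - 4*u) du + (0) dv
  For the y component: f_2(F) = -2*u^2 + 4*u - 6*v^2; d F_2 = (-1) du + (4*v) dv
Combining and collecting du, dv coefficients:
  coeff of du: 24*u^3 - 16*u^2 - 5*u + 6*v^2 + 1
  coeff of dv: 8*v*(-u^2 + 2*u - 3*v^2)
F^* omega = (24*u^3 - 16*u^2 - 5*u + 6*v^2 + 1) du + (8*v*(-u^2 + 2*u - 3*v^2)) dv.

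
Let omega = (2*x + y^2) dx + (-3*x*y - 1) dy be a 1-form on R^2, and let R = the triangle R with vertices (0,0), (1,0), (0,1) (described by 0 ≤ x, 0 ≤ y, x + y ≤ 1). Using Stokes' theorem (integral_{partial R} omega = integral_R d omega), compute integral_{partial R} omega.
integral_(partial R) omega = -5/6

Stokes: integral_partial_R omega = integral_R d omega with d omega = (∂Q/∂x - ∂P/∂y) dx ∧ dy.
  ∂Q/∂x = -3*y
  ∂P/∂y = 2*y
  integrand = ∂Q/∂x - ∂P/∂y = -5*y.
Integrating over R: integral_0^1 integral_0^{1-x} (-5*y) dy dx = -5/6.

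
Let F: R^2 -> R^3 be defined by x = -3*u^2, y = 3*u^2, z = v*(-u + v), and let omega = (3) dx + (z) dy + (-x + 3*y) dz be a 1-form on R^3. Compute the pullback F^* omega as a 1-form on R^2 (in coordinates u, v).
F^* omega = (6*u*(-3*u*v + v^2 - 3)) du + (12*u^2*(-u + 2*v)) dv

Using F^*(f dg) = (f ∘ F) d(g ∘ F), substitute each coordinate x_i by F_i(u, v) in f_i, and replace dx_i by d F_i = (∂F_i/∂u) du + (∂F_i/∂v) dv.
  For the x component: f_1(F) = 3; d F_1 = (-6*u) du + (0) dv
  For the y component: f_2(F) = v*(-u + v); d F_2 = (6*u) du + (0) dv
  For the z component: f_3(F) = 12*u^2; d F_3 = (-v) du + (-u + 2*v) dv
Combining and collecting du, dv coefficients:
  coeff of du: 6*u*(-3*u*v + v^2 - 3)
  coeff of dv: 12*u^2*(-u + 2*v)
F^* omega = (6*u*(-3*u*v + v^2 - 3)) du + (12*u^2*(-u + 2*v)) dv.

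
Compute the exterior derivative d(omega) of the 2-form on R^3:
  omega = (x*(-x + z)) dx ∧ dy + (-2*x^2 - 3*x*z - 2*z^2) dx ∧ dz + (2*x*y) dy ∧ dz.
d(omega) = (x + 2*y) dx ∧ dy ∧ dz

For a 2-form omega = sum_{i<j} g_{ij} dx_i ∧ dx_j, the exterior derivative is
  d(omega) = sum_{i<j} d(g_{ij}) ∧ dx_i ∧ dx_j = sum_{i<j, k} (∂g_{ij}/∂x_k) dx_k ∧ dx_i ∧ dx_j.
Expand each term, using dx_k ∧ dx_i ∧ dx_j = sgn(permutation) dx_{(a)} ∧ dx_{(b)} ∧ dx_{(c)} with (a < b < c) sorted:
  d(x*(-x + z)) includes (∂/∂z)(x*(-x + z)) dz = (x) dz, which multiplied by dx ∧ dy gives (x) dx ∧ dy ∧ dz
  d(2*x*y) includes (∂/∂x)(2*x*y) dx = (2*y) dx, which multiplied by dy ∧ dz gives (2*y) dx ∧ dy ∧ dz
Collecting like 3-forms: d(omega) = (x + 2*y) dx ∧ dy ∧ dz.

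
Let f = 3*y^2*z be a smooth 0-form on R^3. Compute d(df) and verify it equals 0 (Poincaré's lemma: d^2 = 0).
d(df) = 0

Step 1: df = sum_i (∂f/∂x_i) dx_i = (0) dx + (6*y*z) dy + (3*y^2) dz.
Step 2: Apply d again. Using the 1-form formula, the coefficient of dx ∧ dy in d(df) is ∂^2 f/∂x ∂y - ∂^2 f/∂y ∂x = (0) - (0) = 0 (equality of mixed partials for smooth f).
Similarly for dx ∧ dz and dy ∧ dz — all coefficients vanish. So d(df) = 0.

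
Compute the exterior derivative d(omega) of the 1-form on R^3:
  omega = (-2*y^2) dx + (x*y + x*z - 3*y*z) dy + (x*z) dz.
d(omega) = (5*y + z) dx ∧ dy + (z) dx ∧ dz + (-x + 3*y) dy ∧ dz

For a 1-form omega = sum_i f_i dx_i, the exterior derivative is
  d(omega) = sum_{i < j} (∂f_j/∂x_i - ∂f_i/∂x_j) dx_i ∧ dx_j.
  coefficient of dx ∧ dy: ∂f_2/∂x - ∂f_1/∂y = ∂(x*y + x*z - 3*y*z)/∂x - ∂(-2*y^2)/∂y = 5*y + z
  coefficient of dx ∧ dz: ∂f_3/∂x - ∂f_1/∂z = ∂(x*z)/∂x - ∂(-2*y^2)/∂z = z
  coefficient of dy ∧ dz: ∂f_3/∂y - ∂f_2/∂z = ∂(x*z)/∂y - ∂(x*y + x*z - 3*y*z)/∂z = -x + 3*y
Assembling: d(omega) = (5*y + z) dx ∧ dy + (z) dx ∧ dz + (-x + 3*y) dy ∧ dz.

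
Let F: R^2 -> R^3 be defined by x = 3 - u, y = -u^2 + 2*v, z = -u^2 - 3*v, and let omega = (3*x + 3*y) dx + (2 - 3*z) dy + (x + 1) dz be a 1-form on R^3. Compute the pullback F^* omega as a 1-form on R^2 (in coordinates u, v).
F^* omega = (-6*u^3 + 5*u^2 - 18*u*v - 9*u - 6*v - 9) du + (6*u^2 + 3*u + 18*v - 8) dv

Using F^*(f dg) = (f ∘ F) d(g ∘ F), substitute each coordinate x_i by F_i(u, v) in f_i, and replace dx_i by d F_i = (∂F_i/∂u) du + (∂F_i/∂v) dv.
  For the x component: f_1(F) = -3*u^2 - 3*u + 6*v + 9; d F_1 = (-1) du + (0) dv
  For the y component: f_2(F) = 3*u^2 + 9*v + 2; d F_2 = (-2*u) du + (2) dv
  For the z component: f_3(F) = 4 - u; d F_3 = (-2*u) du + (-3) dv
Combining and collecting du, dv coefficients:
  coeff of du: -6*u^3 + 5*u^2 - 18*u*v - 9*u - 6*v - 9
  coeff of dv: 6*u^2 + 3*u + 18*v - 8
F^* omega = (-6*u^3 + 5*u^2 - 18*u*v - 9*u - 6*v - 9) du + (6*u^2 + 3*u + 18*v - 8) dv.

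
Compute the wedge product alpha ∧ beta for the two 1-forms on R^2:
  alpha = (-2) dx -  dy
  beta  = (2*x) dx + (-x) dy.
alpha ∧ beta = (4*x) dx ∧ dy

Distribute the wedge, using dx_i ∧ dx_j = -dx_j ∧ dx_i and dx_i ∧ dx_i = 0. For each pair (i, j) with i < j, the coefficient of dx_i ∧ dx_j in alpha ∧ beta is (alpha_i * beta_j - alpha_j * beta_i). Collecting: alpha ∧ beta = (4*x) dx ∧ dy.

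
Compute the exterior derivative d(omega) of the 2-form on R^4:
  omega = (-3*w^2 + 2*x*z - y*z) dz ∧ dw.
d(omega) = (2*z) dx ∧ dz ∧ dw + (-z) dy ∧ dz ∧ dw

For a 2-form omega = sum_{i<j} g_{ij} dx_i ∧ dx_j, the exterior derivative is
  d(omega) = sum_{i<j} d(g_{ij}) ∧ dx_i ∧ dx_j = sum_{i<j, k} (∂g_{ij}/∂x_k) dx_k ∧ dx_i ∧ dx_j.
Expand each term, using dx_k ∧ dx_i ∧ dx_j = sgn(permutation) dx_{(a)} ∧ dx_{(b)} ∧ dx_{(c)} with (a < b < c) sorted:
  d(-3*w^2 + 2*x*z - y*z) includes (∂/∂x)(-3*w^2 + 2*x*z - y*z) dx = (2*z) dx, which multiplied by dz ∧ dw gives (2*z) dx ∧ dz ∧ dw
  d(-3*w^2 + 2*x*z - y*z) includes (∂/∂y)(-3*w^2 + 2*x*z - y*z) dy = (-z) dy, which multiplied by dz ∧ dw gives (-z) dy ∧ dz ∧ dw
Collecting like 3-forms: d(omega) = (2*z) dx ∧ dz ∧ dw + (-z) dy ∧ dz ∧ dw.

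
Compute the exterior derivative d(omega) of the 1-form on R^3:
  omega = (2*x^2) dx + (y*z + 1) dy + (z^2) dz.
d(omega) = (-y) dy ∧ dz

For a 1-form omega = sum_i f_i dx_i, the exterior derivative is
  d(omega) = sum_{i < j} (∂f_j/∂x_i - ∂f_i/∂x_j) dx_i ∧ dx_j.
  coefficient of dy ∧ dz: ∂f_3/∂y - ∂f_2/∂z = ∂(z^2)/∂y - ∂(y*z + 1)/∂z = -y
Assembling: d(omega) = (-y) dy ∧ dz.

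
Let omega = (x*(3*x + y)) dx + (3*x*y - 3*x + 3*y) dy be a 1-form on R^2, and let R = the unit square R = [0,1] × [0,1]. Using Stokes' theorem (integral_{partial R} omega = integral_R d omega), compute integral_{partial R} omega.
integral_(partial R) omega = -2

Stokes: integral_partial_R omega = integral_R d omega with d omega = (∂Q/∂x - ∂P/∂y) dx ∧ dy.
  ∂Q/∂x = 3*y - 3
  ∂P/∂y = x
  integrand = ∂Q/∂x - ∂P/∂y = -x + 3*y - 3.
Integrating over R: integral_0^1 integral_0^1 (-x + 3*y - 3) dx dy = -2.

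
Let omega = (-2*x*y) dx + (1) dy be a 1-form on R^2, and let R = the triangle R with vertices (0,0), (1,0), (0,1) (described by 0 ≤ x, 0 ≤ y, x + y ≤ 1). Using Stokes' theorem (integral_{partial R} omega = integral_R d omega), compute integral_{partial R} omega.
integral_(partial R) omega = 1/3

Stokes: integral_partial_R omega = integral_R d omega with d omega = (∂Q/∂x - ∂P/∂y) dx ∧ dy.
  ∂Q/∂x = 0
  ∂P/∂y = -2*x
  integrand = ∂Q/∂x - ∂P/∂y = 2*x.
Integrating over R: integral_0^1 integral_0^{1-x} (2*x) dy dx = 1/3.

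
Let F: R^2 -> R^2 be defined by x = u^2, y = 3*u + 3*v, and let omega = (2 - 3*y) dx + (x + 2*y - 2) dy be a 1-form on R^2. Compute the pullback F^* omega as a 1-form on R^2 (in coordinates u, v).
F^* omega = (-15*u^2 - 18*u*v + 22*u + 18*v - 6) du + (3*u^2 + 18*u + 18*v - 6) dv

Using F^*(f dg) = (f ∘ F) d(g ∘ F), substitute each coordinate x_i by F_i(u, v) in f_i, and replace dx_i by d F_i = (∂F_i/∂u) du + (∂F_i/∂v) dv.
  For the x component: f_1(F) = -9*u - 9*v + 2; d F_1 = (2*u) du + (0) dv
  For the y component: f_2(F) = u^2 + 6*u + 6*v - 2; d F_2 = (3) du + (3) dv
Combining and collecting du, dv coefficients:
  coeff of du: -15*u^2 - 18*u*v + 22*u + 18*v - 6
  coeff of dv: 3*u^2 + 18*u + 18*v - 6
F^* omega = (-15*u^2 - 18*u*v + 22*u + 18*v - 6) du + (3*u^2 + 18*u + 18*v - 6) dv.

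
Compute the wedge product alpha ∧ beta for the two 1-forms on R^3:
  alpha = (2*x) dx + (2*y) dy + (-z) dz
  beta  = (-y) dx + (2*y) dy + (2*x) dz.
alpha ∧ beta = (2*y*(2*x + y)) dx ∧ dy + (4*x^2 - y*z) dx ∧ dz + (2*y*(2*x + z)) dy ∧ dz

Distribute the wedge, using dx_i ∧ dx_j = -dx_j ∧ dx_i and dx_i ∧ dx_i = 0. For each pair (i, j) with i < j, the coefficient of dx_i ∧ dx_j in alpha ∧ beta is (alpha_i * beta_j - alpha_j * beta_i). Collecting: alpha ∧ beta = (2*y*(2*x + y)) dx ∧ dy + (4*x^2 - y*z) dx ∧ dz + (2*y*(2*x + z)) dy ∧ dz.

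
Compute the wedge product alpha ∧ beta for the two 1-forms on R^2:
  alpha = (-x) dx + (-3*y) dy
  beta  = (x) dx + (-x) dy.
alpha ∧ beta = (x*(x + 3*y)) dx ∧ dy

Distribute the wedge, using dx_i ∧ dx_j = -dx_j ∧ dx_i and dx_i ∧ dx_i = 0. For each pair (i, j) with i < j, the coefficient of dx_i ∧ dx_j in alpha ∧ beta is (alpha_i * beta_j - alpha_j * beta_i). Collecting: alpha ∧ beta = (x*(x + 3*y)) dx ∧ dy.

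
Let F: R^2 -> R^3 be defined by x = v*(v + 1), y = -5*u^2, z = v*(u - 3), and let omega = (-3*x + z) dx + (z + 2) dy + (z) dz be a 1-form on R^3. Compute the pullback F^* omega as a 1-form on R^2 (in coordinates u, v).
F^* omega = (-10*u^2*v + u*v^2 + 30*u*v - 20*u - 3*v^2) du + (v*(u^2 + 2*u*v - 5*u - 6*v^2 - 15*v + 3)) dv

Using F^*(f dg) = (f ∘ F) d(g ∘ F), substitute each coordinate x_i by F_i(u, v) in f_i, and replace dx_i by d F_i = (∂F_i/∂u) du + (∂F_i/∂v) dv.
  For the x component: f_1(F) = v*(u - 3*v - 6); d F_1 = (0) du + (2*v + 1) dv
  For the y component: f_2(F) = u*v - 3*v + 2; d F_2 = (-10*u) du + (0) dv
  For the z component: f_3(F) = v*(u - 3); d F_3 = (v) du + (u - 3) dv
Combining and collecting du, dv coefficients:
  coeff of du: -10*u^2*v + u*v^2 + 30*u*v - 20*u - 3*v^2
  coeff of dv: v*(u^2 + 2*u*v - 5*u - 6*v^2 - 15*v + 3)
F^* omega = (-10*u^2*v + u*v^2 + 30*u*v - 20*u - 3*v^2) du + (v*(u^2 + 2*u*v - 5*u - 6*v^2 - 15*v + 3)) dv.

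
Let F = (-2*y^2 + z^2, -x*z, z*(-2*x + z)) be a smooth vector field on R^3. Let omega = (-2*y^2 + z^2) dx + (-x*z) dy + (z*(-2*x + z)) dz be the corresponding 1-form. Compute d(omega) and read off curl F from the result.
d(omega) = (x) dy ∧ dz + (4*z) dz ∧ dx + (4*y - z) dx ∧ dy; curl F = (x, 4*z, 4*y - z)

d omega = sum_{i<j} (∂f_j/∂x_i - ∂f_i/∂x_j) dx_i ∧ dx_j. Under the identification (dy ∧ dz, dz ∧ dx, dx ∧ dy) ↔ (e_x, e_y, e_z), the coefficients are exactly the components of curl F. Compute:
  ∂R/∂y - ∂Q/∂z = (0) - (-x) = x
  ∂P/∂z - ∂R/∂x = (2*z) - (-2*z) = 4*z
  ∂Q/∂x - ∂P/∂y = (-z) - (-4*y) = 4*y - z.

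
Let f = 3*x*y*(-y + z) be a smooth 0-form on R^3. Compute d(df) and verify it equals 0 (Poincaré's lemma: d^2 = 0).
d(df) = 0

Step 1: df = sum_i (∂f/∂x_i) dx_i = (3*y*(-y + z)) dx + (3*x*(-2*y + z)) dy + (3*x*y) dz.
Step 2: Apply d again. Using the 1-form formula, the coefficient of dx ∧ dy in d(df) is ∂^2 f/∂x ∂y - ∂^2 f/∂y ∂x = (-6*y + 3*z) - (-6*y + 3*z) = 0 (equality of mixed partials for smooth f).
Similarly for dx ∧ dz and dy ∧ dz — all coefficients vanish. So d(df) = 0.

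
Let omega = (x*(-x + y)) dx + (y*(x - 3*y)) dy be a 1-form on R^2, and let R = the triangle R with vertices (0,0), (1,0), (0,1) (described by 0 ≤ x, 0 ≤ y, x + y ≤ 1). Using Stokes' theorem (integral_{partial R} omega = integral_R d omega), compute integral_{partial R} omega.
integral_(partial R) omega = 0

Stokes: integral_partial_R omega = integral_R d omega with d omega = (∂Q/∂x - ∂P/∂y) dx ∧ dy.
  ∂Q/∂x = y
  ∂P/∂y = x
  integrand = ∂Q/∂x - ∂P/∂y = -x + y.
Integrating over R: integral_0^1 integral_0^{1-x} (-x + y) dy dx = 0.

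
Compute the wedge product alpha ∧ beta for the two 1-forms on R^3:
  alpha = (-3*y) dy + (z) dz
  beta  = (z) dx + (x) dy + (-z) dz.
alpha ∧ beta = (3*y*z) dx ∧ dy + (z*(-x + 3*y)) dy ∧ dz + (-z^2) dx ∧ dz

Distribute the wedge, using dx_i ∧ dx_j = -dx_j ∧ dx_i and dx_i ∧ dx_i = 0. For each pair (i, j) with i < j, the coefficient of dx_i ∧ dx_j in alpha ∧ beta is (alpha_i * beta_j - alpha_j * beta_i). Collecting: alpha ∧ beta = (3*y*z) dx ∧ dy + (z*(-x + 3*y)) dy ∧ dz + (-z^2) dx ∧ dz.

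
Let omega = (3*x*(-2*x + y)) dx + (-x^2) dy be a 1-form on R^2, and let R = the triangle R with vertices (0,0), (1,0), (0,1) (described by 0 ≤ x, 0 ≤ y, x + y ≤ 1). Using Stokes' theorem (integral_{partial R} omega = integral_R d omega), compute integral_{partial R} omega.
integral_(partial R) omega = -5/6

Stokes: integral_partial_R omega = integral_R d omega with d omega = (∂Q/∂x - ∂P/∂y) dx ∧ dy.
  ∂Q/∂x = -2*x
  ∂P/∂y = 3*x
  integrand = ∂Q/∂x - ∂P/∂y = -5*x.
Integrating over R: integral_0^1 integral_0^{1-x} (-5*x) dy dx = -5/6.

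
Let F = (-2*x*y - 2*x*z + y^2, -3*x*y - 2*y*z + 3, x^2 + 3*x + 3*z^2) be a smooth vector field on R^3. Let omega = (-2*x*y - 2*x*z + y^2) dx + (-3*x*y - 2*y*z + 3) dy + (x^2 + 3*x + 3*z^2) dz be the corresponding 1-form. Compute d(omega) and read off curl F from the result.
d(omega) = (2*y) dy ∧ dz + (-4*x - 3) dz ∧ dx + (2*x - 5*y) dx ∧ dy; curl F = (2*y, -4*x - 3, 2*x - 5*y)

d omega = sum_{i<j} (∂f_j/∂x_i - ∂f_i/∂x_j) dx_i ∧ dx_j. Under the identification (dy ∧ dz, dz ∧ dx, dx ∧ dy) ↔ (e_x, e_y, e_z), the coefficients are exactly the components of curl F. Compute:
  ∂R/∂y - ∂Q/∂z = (0) - (-2*y) = 2*y
  ∂P/∂z - ∂R/∂x = (-2*x) - (2*x + 3) = -4*x - 3
  ∂Q/∂x - ∂P/∂y = (-3*y) - (-2*x + 2*y) = 2*x - 5*y.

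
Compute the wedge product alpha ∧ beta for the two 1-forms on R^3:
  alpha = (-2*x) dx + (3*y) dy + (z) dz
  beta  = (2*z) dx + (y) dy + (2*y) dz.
alpha ∧ beta = (-2*y*(x + 3*z)) dx ∧ dy + (-4*x*y - 2*z^2) dx ∧ dz + (y*(6*y - z)) dy ∧ dz

Distribute the wedge, using dx_i ∧ dx_j = -dx_j ∧ dx_i and dx_i ∧ dx_i = 0. For each pair (i, j) with i < j, the coefficient of dx_i ∧ dx_j in alpha ∧ beta is (alpha_i * beta_j - alpha_j * beta_i). Collecting: alpha ∧ beta = (-2*y*(x + 3*z)) dx ∧ dy + (-4*x*y - 2*z^2) dx ∧ dz + (y*(6*y - z)) dy ∧ dz.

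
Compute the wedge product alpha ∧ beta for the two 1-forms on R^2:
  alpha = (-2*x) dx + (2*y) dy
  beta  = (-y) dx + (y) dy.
alpha ∧ beta = (2*y*(-x + y)) dx ∧ dy

Distribute the wedge, using dx_i ∧ dx_j = -dx_j ∧ dx_i and dx_i ∧ dx_i = 0. For each pair (i, j) with i < j, the coefficient of dx_i ∧ dx_j in alpha ∧ beta is (alpha_i * beta_j - alpha_j * beta_i). Collecting: alpha ∧ beta = (2*y*(-x + y)) dx ∧ dy.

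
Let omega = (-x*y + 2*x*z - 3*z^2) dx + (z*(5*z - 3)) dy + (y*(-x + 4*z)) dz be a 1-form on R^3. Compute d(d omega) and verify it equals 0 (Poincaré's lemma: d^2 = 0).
d(d omega) = 0

Step 1: d omega = sum_{i<j} (∂f_j/∂x_i - ∂f_i/∂x_j) dx_i ∧ dx_j:
  coeff of dx ∧ dy: x
  coeff of dx ∧ dz: -2*x - y + 6*z
  coeff of dy ∧ dz: -x - 6*z + 3
Step 2: Apply d again to each 2-form coefficient. The only possible 3-form in R^3 is dx ∧ dy ∧ dz, with coefficient
  ∂(coeff of dy∧dz)/∂x - ∂(coeff of dx∧dz)/∂y + ∂(coeff of dx∧dy)/∂z
  = ∂/∂x (-x - 6*z + 3) - ∂/∂y (-2*x - y + 6*z) + ∂/∂z (x).
Each of these terms simplifies to sums of mixed partials that cancel in pairs. The result is 0 (by equality of mixed partials for smooth functions — Schwarz / Clairaut).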